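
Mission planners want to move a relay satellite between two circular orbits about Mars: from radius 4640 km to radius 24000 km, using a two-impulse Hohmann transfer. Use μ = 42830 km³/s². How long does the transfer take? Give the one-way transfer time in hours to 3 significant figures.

t = 7.23 hours

Semi-major axis of the transfer orbit: a_t = (4640 + 24000)/2 = 14320 km.
Half the transfer-orbit period gives t = π√(a_t³/μ) = 26013 s.
Converting: 26013 s ÷ 3600 s/hour = 7.23 hours.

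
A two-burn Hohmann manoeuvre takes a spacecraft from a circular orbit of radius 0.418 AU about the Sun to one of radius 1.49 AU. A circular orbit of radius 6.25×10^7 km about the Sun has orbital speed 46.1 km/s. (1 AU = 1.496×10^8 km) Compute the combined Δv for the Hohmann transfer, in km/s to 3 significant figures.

Δv = 19.8 km/s

From the circular-orbit relation v² = μ/r at r = 6.25×10^7 km: μ = v²r = (46.1)² × 6.25×10^7 = 1.32826×10^11 km³/s².
In km: r₁ = 0.418 × 1.496×10^8 = 6.25328×10^7 km; r₂ = 1.49 × 1.496×10^8 = 2.22904×10^8 km.
Transfer-ellipse semi-major axis a_t = (r₁ + r₂)/2 = (6.25328×10^7 + 2.22904×10^8)/2 = 1.427184×10^8 km.
Circular speed at r₁: v₁ = √(μ/r₁) = √(1.32826×10^11/6.25328×10^7) = 46.09 km/s.
Transfer-orbit speed at r₁ (vis-viva equation): v_p = √[μ(2/r₁ − 1/a_t)] = 57.60 km/s.
First burn Δv₁ = |v_p − v₁| = 11.51 km/s.
At r₂, v₂ = √(μ/r₂) = 24.41080 km/s.
Transfer-orbit speed at r₂: v_a = √[μ(2/r₂ − 1/a_t)] = 16.15831 km/s.
Second burn Δv₂ = |v₂ − v_a| = 8.252 km/s.
Total Δv = Δv₁ + Δv₂ = 19.76 km/s.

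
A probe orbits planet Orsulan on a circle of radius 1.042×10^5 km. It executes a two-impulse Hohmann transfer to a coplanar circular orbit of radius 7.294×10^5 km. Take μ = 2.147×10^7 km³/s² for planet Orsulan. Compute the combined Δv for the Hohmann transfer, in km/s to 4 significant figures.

Δv = 7.347 km/s

The Hohmann ellipse has a_t = (r₁ + r₂)/2 = 4.168×10^5 km.
Circular speed at r₁: v₁ = √(μ/r₁) = √(2.147×10^7/1.042×10^5) = 14.3543 km/s.
On the transfer ellipse at r₁, v² = μ(2/r − 1/a) gives v_p = √[μ(2/r₁ − 1/a_t)] = 18.9890 km/s.
First burn Δv₁ = |v_p − v₁| = 4.6347 km/s.
Circular speed at r₂: v₂ = √(μ/r₂) = 5.4254 km/s.
Transfer-orbit speed at r₂: v_a = √[μ(2/r₂ − 1/a_t)] = 2.7127 km/s.
Second burn Δv₂ = |v₂ − v_a| = 2.7127 km/s.
Δv = Δv₁ + Δv₂ = 4.6347 + 2.7127 = 7.347 km/s.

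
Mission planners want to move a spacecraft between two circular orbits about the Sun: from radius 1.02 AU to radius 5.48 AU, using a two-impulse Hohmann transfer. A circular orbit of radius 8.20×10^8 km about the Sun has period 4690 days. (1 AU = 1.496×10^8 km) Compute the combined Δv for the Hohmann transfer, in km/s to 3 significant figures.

Δv = 14.4 km/s

From Kepler's third law T² = 4π²r³/μ at r = 8.20×10^8 km, T = 4690 days = 4690 × 86400 s = 4.05216×10^8 s: μ = 4π²r³/T² = 1.32565×10^11 km³/s².
In km: r₁ = 1.02 × 1.496×10^8 = 1.52592×10^8 km; r₂ = 5.48 × 1.496×10^8 = 8.19808×10^8 km.
The Hohmann ellipse has a_t = (r₁ + r₂)/2 = 4.862×10^8 km.
Circular speed at r₁: v₁ = √(μ/r₁) = √(1.32565×10^11/1.52592×10^8) = 29.4746 km/s.
Transfer-orbit speed at r₁ (v² = μ(2/r − 1/a)): v_p = √[μ(2/r₁ − 1/a_t)] = 38.2734 km/s.
First burn Δv₁ = |v_p − v₁| = 8.799 km/s.
Circular speed at r₂: v₂ = √(μ/r₂) = 12.716 km/s.
Transfer-orbit speed at r₂: v_a = √[μ(2/r₂ − 1/a_t)] = 7.1239 km/s.
Second burn Δv₂ = |v₂ − v_a| = 5.592 km/s.
Δv = Δv₁ + Δv₂ = 8.799 + 5.592 = 14.39 km/s.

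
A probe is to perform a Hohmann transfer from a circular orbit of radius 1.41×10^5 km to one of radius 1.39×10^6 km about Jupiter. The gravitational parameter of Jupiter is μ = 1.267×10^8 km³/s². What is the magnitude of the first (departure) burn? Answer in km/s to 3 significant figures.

Δv₁ = 10.4 km/s

The Hohmann ellipse has a_t = (r₁ + r₂)/2 = 7.655×10^5 km.
Circular speed at r = 1.410×10^5 km: v_c = √(μ/r) = 29.976 km/s.
Vis-viva on the transfer ellipse at r = 1.410×10^5 km gives v_t = √[μ(2/r − 1/a_t)] = 40.394 km/s.
Δv₁ = |v_t − v_c| = |40.394 − 29.976| = 10.42 km/s.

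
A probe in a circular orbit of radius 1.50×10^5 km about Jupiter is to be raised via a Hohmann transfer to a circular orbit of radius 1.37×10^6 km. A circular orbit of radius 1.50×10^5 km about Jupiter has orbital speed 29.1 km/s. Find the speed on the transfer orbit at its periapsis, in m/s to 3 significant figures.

v = 39100 m/s

From the circular-orbit relation v² = μ/r at r = 1.50×10^5 km: μ = v²r = (29.1)² × 1.50×10^5 = 1.27022×10^8 km³/s².
Transfer-ellipse semi-major axis a_t = (r₁ + r₂)/2 = (1.500×10^5 + 1.370×10^6)/2 = 7.600×10^5 km.
At periapsis, r = 1.500×10^5 km.
Applying v² = μ(2/r − 1/a_t): v = 39.07 km/s.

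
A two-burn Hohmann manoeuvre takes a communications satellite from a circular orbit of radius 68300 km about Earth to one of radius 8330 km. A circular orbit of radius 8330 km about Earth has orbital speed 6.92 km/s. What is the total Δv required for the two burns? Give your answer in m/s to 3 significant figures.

Δv = 3610 m/s

From the circular-orbit relation v² = μ/r at r = 8330 km: μ = v²r = (6.92)² × 8330 = 3.98894×10^5 km³/s².
Transfer-ellipse semi-major axis a_t = (r₁ + r₂)/2 = (68300 + 8330)/2 = 38315 km.
At r₁ the circular-orbit speed is v₁ = √(μ/r₁) = 2.417 km/s.
On the transfer ellipse at r₁, vis-viva gives v_a = √[μ(2/r₁ − 1/a_t)] = 1.127 km/s.
First burn Δv₁ = |v_a − v₁| = 1.290 km/s.
At r₂, v₂ = √(μ/r₂) = 6.920 km/s.
Transfer-orbit speed at r₂: v_p = √[μ(2/r₂ − 1/a_t)] = 9.239 km/s.
Second burn Δv₂ = |v₂ − v_p| = 2.319 km/s.
Total Δv = Δv₁ + Δv₂ = 3.609 km/s.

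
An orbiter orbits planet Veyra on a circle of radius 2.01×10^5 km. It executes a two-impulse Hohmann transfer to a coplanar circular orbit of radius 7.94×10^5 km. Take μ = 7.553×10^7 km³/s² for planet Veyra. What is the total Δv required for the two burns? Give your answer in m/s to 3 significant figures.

The Hohmann ellipse has a_t = (r₁ + r₂)/2 = 4.975×10^5 km.
Circular speed at r₁: v₁ = √(μ/r₁) = √(7.553×10^7/2.010×10^5) = 19.385 km/s.
On the transfer ellipse at r₁, vis-viva equation gives v_p = √[μ(2/r₁ − 1/a_t)] = 24.489 km/s.
First burn Δv₁ = |v_p − v₁| = 5.104 km/s.
Circular speed at r₂: v₂ = √(μ/r₂) = 9.753 km/s.
Transfer-orbit speed at r₂: v_a = √[μ(2/r₂ − 1/a_t)] = 6.199 km/s.
Second burn Δv₂ = |v₂ − v_a| = 3.554 km/s.
Total Δv = Δv₁ + Δv₂ = 8.658 km/s.

Δv = 8660 m/s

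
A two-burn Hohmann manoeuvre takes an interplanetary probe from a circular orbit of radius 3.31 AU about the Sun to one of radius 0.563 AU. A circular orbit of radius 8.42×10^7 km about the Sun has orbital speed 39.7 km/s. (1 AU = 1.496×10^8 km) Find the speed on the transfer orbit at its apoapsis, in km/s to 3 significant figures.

v = 8.83 km/s

From the circular-orbit relation v² = μ/r at r = 8.42×10^7 km: μ = v²r = (39.7)² × 8.42×10^7 = 1.32707×10^11 km³/s².
In km: r₁ = 3.31 × 1.496×10^8 = 4.95176×10^8 km; r₂ = 0.563 × 1.496×10^8 = 8.42248×10^7 km.
The Hohmann ellipse has a_t = (r₁ + r₂)/2 = 2.897004×10^8 km.
At apoapsis, r = 4.95176×10^8 km.
Vis-viva: v = √[μ(2/r − 1/a_t)] = √[1.32707×10^11 × (2/4.95176×10^8 − 1/2.897004×10^8)] = 8.827 km/s.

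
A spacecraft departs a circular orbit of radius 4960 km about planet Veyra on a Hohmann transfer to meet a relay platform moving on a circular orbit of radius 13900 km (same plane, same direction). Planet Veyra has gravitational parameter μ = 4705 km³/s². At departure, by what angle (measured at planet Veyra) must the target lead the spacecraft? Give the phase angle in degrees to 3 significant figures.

Transfer-ellipse semi-major axis a_t = (r₁ + r₂)/2 = (4960 + 13900)/2 = 9430 km.
Transfer time t = π√(a_t³/μ) = 41941 s.
Target angular speed ω₂ = √(μ/r₂³) = 4.1856×10^-5 rad/s.
Angle swept by the target during transfer: ω₂·t = 1.755 rad = 100.6°.
The spacecraft traverses 180° on the transfer ellipse, so the target must lead by 180° − 100.6° = 79.4°.

φ = 79.4°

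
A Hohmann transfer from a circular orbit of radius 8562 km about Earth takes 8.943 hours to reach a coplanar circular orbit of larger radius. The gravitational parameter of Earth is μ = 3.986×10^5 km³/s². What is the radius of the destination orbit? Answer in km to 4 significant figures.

Transfer time t = 8.943 hours = 32194.8 s, and t = π√(a_t³/μ).
So a_t = (μ t²/π²)^(1/3) = (3.986×10^5 × (32194.8)² / π²)^(1/3) = 34722 km.
Since a_t = (r₁ + r₂)/2, r₂ = 2a_t − r₁ = 2×34722 − 8562 = 60882 km.

r₂ = 60880 km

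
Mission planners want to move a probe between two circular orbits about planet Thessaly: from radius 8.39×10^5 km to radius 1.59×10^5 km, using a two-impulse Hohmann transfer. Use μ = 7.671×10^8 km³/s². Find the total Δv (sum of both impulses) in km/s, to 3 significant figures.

Δv = 33.8 km/s

Semi-major axis of the transfer orbit: a_t = (8.390×10^5 + 1.590×10^5)/2 = 4.990×10^5 km.
Circular speed at r₁: v₁ = √(μ/r₁) = √(7.671×10^8/8.390×10^5) = 30.24 km/s.
On the transfer ellipse at r₁, v² = μ(2/r − 1/a) gives v_a = √[μ(2/r₁ − 1/a_t)] = 17.07 km/s.
First burn Δv₁ = |v_a − v₁| = 13.17 km/s.
Circular speed at r₂: v₂ = √(μ/r₂) = 69.46 km/s.
Transfer-orbit speed at r₂: v_p = √[μ(2/r₂ − 1/a_t)] = 90.07 km/s.
Second burn Δv₂ = |v₂ − v_p| = 20.61 km/s.
Δv = Δv₁ + Δv₂ = 13.17 + 20.61 = 33.78 km/s.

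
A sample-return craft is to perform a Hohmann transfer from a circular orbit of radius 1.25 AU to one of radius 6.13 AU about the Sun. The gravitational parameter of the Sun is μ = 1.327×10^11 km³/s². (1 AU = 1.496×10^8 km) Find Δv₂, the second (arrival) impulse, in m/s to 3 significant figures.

Δv₂ = 5030 m/s

In km: r₁ = 1.25 × 1.496×10^8 = 1.870×10^8 km; r₂ = 6.13 × 1.496×10^8 = 9.17048×10^8 km.
The Hohmann ellipse has a_t = (r₁ + r₂)/2 = 5.52024×10^8 km.
On the circular orbit at r = 9.17048×10^8 km, v_c = √(μ/r) = 12.029 km/s.
Transfer-orbit speed at the same r (vis-viva, a = a_t): v_t = √[μ(2/r − 1/a_t)] = 7.0013 km/s.
Δv₂ = |v_t − v_c| = |7.0013 − 12.029| = 5.028 km/s.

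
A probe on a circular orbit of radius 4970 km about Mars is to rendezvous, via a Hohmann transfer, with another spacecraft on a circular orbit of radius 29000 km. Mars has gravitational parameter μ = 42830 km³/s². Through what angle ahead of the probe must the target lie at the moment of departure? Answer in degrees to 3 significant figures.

φ = 99.3°

The Hohmann ellipse has a_t = (r₁ + r₂)/2 = 16985 km.
Transfer time t = π√(a_t³/μ) = 33600 s.
The target's mean motion on its circular orbit is ω₂ = √(μ/r₂³) = 4.191×10^-5 rad/s.
Angle swept by the target during transfer: ω₂·t = 1.4082 rad = 80.68°.
Arrival is 180° from departure on the ellipse, so φ = 180° − 80.68° = 99.3°.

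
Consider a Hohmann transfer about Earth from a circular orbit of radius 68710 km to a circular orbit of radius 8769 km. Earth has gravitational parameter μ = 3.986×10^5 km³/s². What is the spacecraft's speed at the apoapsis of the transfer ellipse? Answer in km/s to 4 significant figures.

v = 1.146 km/s

The Hohmann ellipse has a_t = (r₁ + r₂)/2 = 38739.5 km.
At apoapsis, r = 68710 km.
Vis-viva: v = √[μ(2/r − 1/a_t)] = √[3.986×10^5 × (2/68710 − 1/38739.5)] = 1.146 km/s.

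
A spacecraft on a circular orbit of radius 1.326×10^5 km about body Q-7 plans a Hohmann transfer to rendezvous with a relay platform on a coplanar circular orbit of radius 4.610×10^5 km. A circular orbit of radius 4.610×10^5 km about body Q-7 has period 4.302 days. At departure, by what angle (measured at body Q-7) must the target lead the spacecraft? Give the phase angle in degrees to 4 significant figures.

From Kepler's third law T² = 4π²r³/μ at r = 4.610×10^5 km, T = 4.302 days = 4.302 × 86400 s = 3.716928×10^5 s: μ = 4π²r³/T² = 2.79959×10^7 km³/s².
Transfer-ellipse semi-major axis a_t = (r₁ + r₂)/2 = (1.326×10^5 + 4.610×10^5)/2 = 2.968×10^5 km.
Transfer time t = π√(a_t³/μ) = 96010 s.
Target angular speed ω₂ = √(μ/r₂³) = 1.690×10^-5 rad/s.
Angle swept by the target during transfer: ω₂·t = 1.623 rad = 92.99°.
Arrival is 180° from departure on the ellipse, so φ = 180° − 92.99° = 87.01°.

φ = 87.01°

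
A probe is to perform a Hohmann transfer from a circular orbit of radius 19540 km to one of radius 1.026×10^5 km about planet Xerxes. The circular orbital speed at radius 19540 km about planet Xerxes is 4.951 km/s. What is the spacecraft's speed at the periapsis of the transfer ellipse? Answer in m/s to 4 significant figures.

From the circular-orbit relation v² = μ/r at r = 19540 km: μ = v²r = (4.951)² × 19540 = 4.78972×10^5 km³/s².
Semi-major axis of the transfer orbit: a_t = (19540 + 1.026×10^5)/2 = 61070 km.
At periapsis, r = 19540 km.
From the vis-viva equation, v = √[μ(2/r − 1/a_t)] = 6.417 km/s.

v = 6417 m/s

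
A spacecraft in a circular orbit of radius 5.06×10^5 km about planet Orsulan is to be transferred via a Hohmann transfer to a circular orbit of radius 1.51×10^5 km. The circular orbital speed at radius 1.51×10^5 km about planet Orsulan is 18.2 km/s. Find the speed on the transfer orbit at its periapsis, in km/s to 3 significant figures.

v = 22.6 km/s

From the circular-orbit relation v² = μ/r at r = 1.51×10^5 km: μ = v²r = (18.2)² × 1.51×10^5 = 5.00172×10^7 km³/s².
Transfer-ellipse semi-major axis a_t = (r₁ + r₂)/2 = (5.060×10^5 + 1.510×10^5)/2 = 3.285×10^5 km.
The periapsis of the transfer ellipse is at r = 1.510×10^5 km.
From the vis-viva equation, v = √[μ(2/r − 1/a_t)] = 22.59 km/s.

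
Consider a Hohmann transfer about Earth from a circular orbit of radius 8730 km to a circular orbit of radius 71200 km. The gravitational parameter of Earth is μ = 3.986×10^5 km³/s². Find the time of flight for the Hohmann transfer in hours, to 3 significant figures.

Semi-major axis of the transfer orbit: a_t = (8730 + 71200)/2 = 39965 km.
Half the transfer-orbit period gives t = π√(a_t³/μ) = 39760 s.
Converting: 39760 s ÷ 3600 s/hour = 11.0 hours.

t = 11.0 hours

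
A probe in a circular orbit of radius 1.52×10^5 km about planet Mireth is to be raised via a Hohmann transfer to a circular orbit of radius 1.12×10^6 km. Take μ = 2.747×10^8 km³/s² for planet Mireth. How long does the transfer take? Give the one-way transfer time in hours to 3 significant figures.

Transfer-ellipse semi-major axis a_t = (r₁ + r₂)/2 = (1.520×10^5 + 1.120×10^6)/2 = 6.360×10^5 km.
Half the transfer-orbit period gives t = π√(a_t³/μ) = 96140 s.
Converting: 96140 s ÷ 3600 s/hour = 26.7 hours.

t = 26.7 hours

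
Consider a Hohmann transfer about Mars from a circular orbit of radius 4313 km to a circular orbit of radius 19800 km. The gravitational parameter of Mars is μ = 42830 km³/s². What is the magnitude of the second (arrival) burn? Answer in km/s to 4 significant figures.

Semi-major axis of the transfer orbit: a_t = (4313 + 19800)/2 = 12056.5 km.
On the circular orbit at r = 19800 km, v_c = √(μ/r) = 1.4708 km/s.
Vis-viva on the transfer ellipse at r = 19800 km gives v_t = √[μ(2/r − 1/a_t)] = 0.87967 km/s.
Δv₂ = |v_t − v_c| = |0.87967 − 1.4708| = 0.5911 km/s.

Δv₂ = 0.5911 km/s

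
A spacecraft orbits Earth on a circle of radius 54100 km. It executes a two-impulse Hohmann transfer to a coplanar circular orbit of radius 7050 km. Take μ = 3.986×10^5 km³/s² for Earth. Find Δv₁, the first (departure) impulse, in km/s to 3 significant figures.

Semi-major axis of the transfer orbit: a_t = (54100 + 7050)/2 = 30575 km.
Circular speed at r = 54100 km: v_c = √(μ/r) = 2.714 km/s.
Transfer-orbit speed at the same r (vis-viva, a = a_t): v_t = √[μ(2/r − 1/a_t)] = 1.303 km/s.
Δv₁ = |v_t − v_c| = |1.303 − 2.714| = 1.411 km/s.

Δv₁ = 1.41 km/s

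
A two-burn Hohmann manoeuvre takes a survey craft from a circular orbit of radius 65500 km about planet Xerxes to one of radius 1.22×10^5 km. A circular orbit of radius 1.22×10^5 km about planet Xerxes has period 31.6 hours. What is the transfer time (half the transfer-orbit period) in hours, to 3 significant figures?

t = 10.6 hours

From Kepler's third law T² = 4π²r³/μ at r = 1.22×10^5 km, T = 31.6 hours = 31.6 × 3600 s = 1.1376×10^5 s: μ = 4π²r³/T² = 5.53937×10^6 km³/s².
Transfer-ellipse semi-major axis a_t = (r₁ + r₂)/2 = (65500 + 1.220×10^5)/2 = 93750 km.
By Kepler's third law the transfer-orbit period is T = 2π√(a_t³/μ), so t = T/2 = 38320 s.
Converting: 38320 s ÷ 3600 s/hour = 10.6 hours.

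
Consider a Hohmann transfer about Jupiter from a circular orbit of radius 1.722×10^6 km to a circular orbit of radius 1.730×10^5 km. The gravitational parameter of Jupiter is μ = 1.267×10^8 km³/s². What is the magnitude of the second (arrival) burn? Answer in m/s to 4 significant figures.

Δv₂ = 9421 m/s

Transfer-ellipse semi-major axis a_t = (r₁ + r₂)/2 = (1.722×10^6 + 1.730×10^5)/2 = 9.475×10^5 km.
Circular speed at r = 1.730×10^5 km: v_c = √(μ/r) = 27.062 km/s.
Transfer-orbit speed at the same r (vis-viva, a = a_t): v_t = √[μ(2/r − 1/a_t)] = 36.483 km/s.
Δv₂ = |v_t − v_c| = |36.483 − 27.062| = 9.421 km/s.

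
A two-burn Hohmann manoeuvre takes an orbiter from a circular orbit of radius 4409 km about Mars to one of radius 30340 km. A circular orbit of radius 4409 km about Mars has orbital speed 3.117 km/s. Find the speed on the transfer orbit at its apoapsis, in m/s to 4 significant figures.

v = 598.6 m/s

From the circular-orbit relation v² = μ/r at r = 4409 km: μ = v²r = (3.117)² × 4409 = 42836.5 km³/s².
The Hohmann ellipse has a_t = (r₁ + r₂)/2 = 17374.5 km.
At apoapsis, r = 30340 km.
Vis-viva: v = √[μ(2/r − 1/a_t)] = √[42836.5 × (2/30340 − 1/17374.5)] = 0.5986 km/s.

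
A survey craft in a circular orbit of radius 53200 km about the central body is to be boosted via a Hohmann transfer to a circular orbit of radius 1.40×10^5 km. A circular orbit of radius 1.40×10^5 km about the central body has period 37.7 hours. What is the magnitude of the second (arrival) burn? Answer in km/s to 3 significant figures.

From Kepler's third law T² = 4π²r³/μ at r = 1.40×10^5 km, T = 37.7 hours = 37.7 × 3600 s = 1.3572×10^5 s: μ = 4π²r³/T² = 5.88107×10^6 km³/s².
The Hohmann ellipse has a_t = (r₁ + r₂)/2 = 96600 km.
Circular speed at r = 1.400×10^5 km: v_c = √(μ/r) = 6.481 km/s.
Transfer-orbit speed at the same r (vis-viva, a = a_t): v_t = √[μ(2/r − 1/a_t)] = 4.810 km/s.
Δv₂ = |v_t − v_c| = |4.810 − 6.481| = 1.671 km/s.

Δv₂ = 1.67 km/s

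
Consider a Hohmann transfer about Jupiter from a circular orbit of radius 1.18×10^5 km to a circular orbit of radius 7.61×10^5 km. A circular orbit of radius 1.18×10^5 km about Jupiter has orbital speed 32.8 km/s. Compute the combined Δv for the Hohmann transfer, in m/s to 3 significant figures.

Δv = 16600 m/s

From the circular-orbit relation v² = μ/r at r = 1.18×10^5 km: μ = v²r = (32.8)² × 1.18×10^5 = 1.26949×10^8 km³/s².
Semi-major axis of the transfer orbit: a_t = (1.180×10^5 + 7.610×10^5)/2 = 4.395×10^5 km.
Circular speed at r₁: v₁ = √(μ/r₁) = √(1.26949×10^8/1.180×10^5) = 32.80 km/s.
Transfer-orbit speed at r₁ (vis-viva equation): v_p = √[μ(2/r₁ − 1/a_t)] = 43.16 km/s.
First burn Δv₁ = |v_p − v₁| = 10.36 km/s.
At r₂, v₂ = √(μ/r₂) = 12.9158 km/s.
Transfer-orbit speed at r₂: v_a = √[μ(2/r₂ − 1/a_t)] = 6.69243 km/s.
Second burn Δv₂ = |v₂ − v_a| = 6.223 km/s.
Δv = Δv₁ + Δv₂ = 10.36 + 6.223 = 16.58 km/s.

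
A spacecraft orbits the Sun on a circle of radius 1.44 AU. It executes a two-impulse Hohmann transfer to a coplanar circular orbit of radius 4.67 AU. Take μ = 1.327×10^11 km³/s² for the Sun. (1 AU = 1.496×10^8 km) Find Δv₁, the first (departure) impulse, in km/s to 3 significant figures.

In km: r₁ = 1.44 × 1.496×10^8 = 2.15424×10^8 km; r₂ = 4.67 × 1.496×10^8 = 6.98632×10^8 km.
Transfer-ellipse semi-major axis a_t = (r₁ + r₂)/2 = (2.15424×10^8 + 6.98632×10^8)/2 = 4.57028×10^8 km.
Circular speed at r = 2.15424×10^8 km: v_c = √(μ/r) = 24.819 km/s.
Transfer-orbit speed at the same r (vis-viva, a = a_t): v_t = √[μ(2/r − 1/a_t)] = 30.686 km/s.
Δv₁ = |v_t − v_c| = |30.686 − 24.819| = 5.867 km/s.

Δv₁ = 5.87 km/s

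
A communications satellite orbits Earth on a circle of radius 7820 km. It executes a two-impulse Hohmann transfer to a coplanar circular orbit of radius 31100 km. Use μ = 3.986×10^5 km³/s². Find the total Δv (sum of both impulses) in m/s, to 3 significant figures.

Transfer-ellipse semi-major axis a_t = (r₁ + r₂)/2 = (7820 + 31100)/2 = 19460 km.
At r₁ the circular-orbit speed is v₁ = √(μ/r₁) = 7.1395 km/s.
On the transfer ellipse at r₁, vis-viva equation gives v_p = √[μ(2/r₁ − 1/a_t)] = 9.0256 km/s.
First burn Δv₁ = |v_p − v₁| = 1.886 km/s.
At r₂, v₂ = √(μ/r₂) = 3.580 km/s.
Transfer-orbit speed at r₂: v_a = √[μ(2/r₂ − 1/a_t)] = 2.269 km/s.
Second burn Δv₂ = |v₂ − v_a| = 1.311 km/s.
Total Δv = Δv₁ + Δv₂ = 3.197 km/s.

Δv = 3200 m/s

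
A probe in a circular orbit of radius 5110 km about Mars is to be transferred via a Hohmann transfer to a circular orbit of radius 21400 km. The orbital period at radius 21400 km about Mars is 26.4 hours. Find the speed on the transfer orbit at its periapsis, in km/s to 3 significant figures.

From Kepler's third law T² = 4π²r³/μ at r = 21400 km, T = 26.4 hours = 26.4 × 3600 s = 95040 s: μ = 4π²r³/T² = 42834.0 km³/s².
The Hohmann ellipse has a_t = (r₁ + r₂)/2 = 13255 km.
At periapsis, r = 5110 km.
From the vis-viva equation, v = √[μ(2/r − 1/a_t)] = 3.679 km/s.

v = 3.68 km/s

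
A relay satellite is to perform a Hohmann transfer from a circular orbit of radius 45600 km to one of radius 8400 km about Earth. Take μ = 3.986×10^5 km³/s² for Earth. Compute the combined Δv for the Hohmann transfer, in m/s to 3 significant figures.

Δv = 3370 m/s

The Hohmann ellipse has a_t = (r₁ + r₂)/2 = 27000 km.
Circular speed at r₁: v₁ = √(μ/r₁) = √(3.986×10^5/45600) = 2.95656 km/s.
Transfer-orbit speed at r₁ (v² = μ(2/r − 1/a)): v_a = √[μ(2/r₁ − 1/a_t)] = 1.64909 km/s.
First burn Δv₁ = |v_a − v₁| = 1.307 km/s.
Circular speed at r₂: v₂ = √(μ/r₂) = 6.8886 km/s.
Transfer-orbit speed at r₂: v_p = √[μ(2/r₂ − 1/a_t)] = 8.9522 km/s.
Second burn Δv₂ = |v₂ − v_p| = 2.064 km/s.
Δv = Δv₁ + Δv₂ = 1.307 + 2.064 = 3.371 km/s.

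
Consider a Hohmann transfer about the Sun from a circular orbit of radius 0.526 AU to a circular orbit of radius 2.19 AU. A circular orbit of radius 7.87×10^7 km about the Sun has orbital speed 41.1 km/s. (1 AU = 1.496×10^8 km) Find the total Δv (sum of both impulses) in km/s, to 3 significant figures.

Δv = 18.7 km/s

From the circular-orbit relation v² = μ/r at r = 7.87×10^7 km: μ = v²r = (41.1)² × 7.87×10^7 = 1.32941×10^11 km³/s².
In km: r₁ = 0.526 × 1.496×10^8 = 7.86896×10^7 km; r₂ = 2.19 × 1.496×10^8 = 3.27624×10^8 km.
Transfer-ellipse semi-major axis a_t = (r₁ + r₂)/2 = (7.86896×10^7 + 3.27624×10^8)/2 = 2.031568×10^8 km.
Circular speed at r₁: v₁ = √(μ/r₁) = √(1.32941×10^11/7.86896×10^7) = 41.103 km/s.
On the transfer ellipse at r₁, vis-viva gives v_p = √[μ(2/r₁ − 1/a_t)] = 52.197 km/s.
First burn Δv₁ = |v_p − v₁| = 11.09 km/s.
At r₂, v₂ = √(μ/r₂) = 20.144 km/s.
Transfer-orbit speed at r₂: v_a = √[μ(2/r₂ − 1/a_t)] = 12.537 km/s.
Second burn Δv₂ = |v₂ − v_a| = 7.607 km/s.
Total Δv = Δv₁ + Δv₂ = 18.70 km/s.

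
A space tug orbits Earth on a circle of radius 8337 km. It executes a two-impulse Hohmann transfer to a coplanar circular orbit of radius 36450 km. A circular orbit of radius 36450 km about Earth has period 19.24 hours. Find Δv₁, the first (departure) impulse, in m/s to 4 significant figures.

Δv₁ = 1907 m/s

From Kepler's third law T² = 4π²r³/μ at r = 36450 km, T = 19.24 hours = 19.24 × 3600 s = 69264 s: μ = 4π²r³/T² = 3.98508×10^5 km³/s².
Semi-major axis of the transfer orbit: a_t = (8337 + 36450)/2 = 22393.5 km.
Circular speed at r = 8337 km: v_c = √(μ/r) = 6.914 km/s.
Transfer-orbit speed at the same r (vis-viva, a = a_t): v_t = √[μ(2/r − 1/a_t)] = 8.821 km/s.
Δv₁ = |v_t − v_c| = |8.821 − 6.914| = 1.907 km/s.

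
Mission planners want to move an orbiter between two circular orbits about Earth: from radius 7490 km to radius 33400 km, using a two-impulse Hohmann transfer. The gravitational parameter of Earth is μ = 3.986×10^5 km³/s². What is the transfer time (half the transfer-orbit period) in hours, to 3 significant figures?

t = 4.04 hours

The Hohmann ellipse has a_t = (r₁ + r₂)/2 = 20445 km.
By Kepler's third law the transfer-orbit period is T = 2π√(a_t³/μ), so t = T/2 = 14550 s.
Converting: 14550 s ÷ 3600 s/hour = 4.04 hours.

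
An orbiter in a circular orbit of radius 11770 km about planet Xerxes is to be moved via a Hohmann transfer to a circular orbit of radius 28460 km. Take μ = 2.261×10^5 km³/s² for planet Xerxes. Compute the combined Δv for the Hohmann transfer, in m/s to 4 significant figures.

Δv = 1493 m/s

The Hohmann ellipse has a_t = (r₁ + r₂)/2 = 20115 km.
At r₁ the circular-orbit speed is v₁ = √(μ/r₁) = 4.3829 km/s.
On the transfer ellipse at r₁, vis-viva gives v_p = √[μ(2/r₁ − 1/a_t)] = 5.2134 km/s.
First burn Δv₁ = |v_p − v₁| = 0.8305 km/s.
At r₂, v₂ = √(μ/r₂) = 2.8186 km/s.
Transfer-orbit speed at r₂: v_a = √[μ(2/r₂ − 1/a_t)] = 2.1561 km/s.
Second burn Δv₂ = |v₂ − v_a| = 0.6625 km/s.
Total Δv = Δv₁ + Δv₂ = 1.493 km/s.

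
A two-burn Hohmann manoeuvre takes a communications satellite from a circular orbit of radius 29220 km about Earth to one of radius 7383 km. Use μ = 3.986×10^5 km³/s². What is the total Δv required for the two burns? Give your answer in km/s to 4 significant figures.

The Hohmann ellipse has a_t = (r₁ + r₂)/2 = 18301.5 km.
At r₁ the circular-orbit speed is v₁ = √(μ/r₁) = 3.69342 km/s.
On the transfer ellipse at r₁, vis-viva equation gives v_a = √[μ(2/r₁ − 1/a_t)] = 2.34586 km/s.
First burn Δv₁ = |v_a − v₁| = 1.3476 km/s.
At r₂, v₂ = √(μ/r₂) = 7.3477 km/s.
Transfer-orbit speed at r₂: v_p = √[μ(2/r₂ − 1/a_t)] = 9.2843 km/s.
Second burn Δv₂ = |v₂ − v_p| = 1.9366 km/s.
Total Δv = Δv₁ + Δv₂ = 3.284 km/s.

Δv = 3.284 km/s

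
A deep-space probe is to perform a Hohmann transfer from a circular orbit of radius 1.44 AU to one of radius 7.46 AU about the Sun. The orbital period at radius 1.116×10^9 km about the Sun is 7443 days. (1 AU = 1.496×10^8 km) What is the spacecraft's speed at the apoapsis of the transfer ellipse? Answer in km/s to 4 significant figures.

From Kepler's third law T² = 4π²r³/μ at r = 1.116×10^9 km, T = 7443 days = 7443 × 86400 s = 6.430752×10^8 s: μ = 4π²r³/T² = 1.32687×10^11 km³/s².
In km: r₁ = 1.44 × 1.496×10^8 = 2.15424×10^8 km; r₂ = 7.46 × 1.496×10^8 = 1.116016×10^9 km.
The Hohmann ellipse has a_t = (r₁ + r₂)/2 = 6.6572×10^8 km.
The apoapsis of the transfer ellipse is at r = 1.116016×10^9 km.
Applying v² = μ(2/r − 1/a_t): v = 6.203 km/s.

v = 6.203 km/s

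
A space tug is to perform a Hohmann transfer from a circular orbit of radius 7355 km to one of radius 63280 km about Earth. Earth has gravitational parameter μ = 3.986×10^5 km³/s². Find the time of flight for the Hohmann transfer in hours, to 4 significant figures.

Semi-major axis of the transfer orbit: a_t = (7355 + 63280)/2 = 35317.5 km.
By Kepler's third law the transfer-orbit period is T = 2π√(a_t³/μ), so t = T/2 = 33027 s.
Converting: 33027 s ÷ 3600 s/hour = 9.174 hours.

t = 9.174 hours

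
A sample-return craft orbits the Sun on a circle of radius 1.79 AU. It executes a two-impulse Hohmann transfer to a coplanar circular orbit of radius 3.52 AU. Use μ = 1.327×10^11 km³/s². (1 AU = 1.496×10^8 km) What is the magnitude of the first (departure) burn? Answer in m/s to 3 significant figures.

Δv₁ = 3370 m/s

In km: r₁ = 1.79 × 1.496×10^8 = 2.67784×10^8 km; r₂ = 3.52 × 1.496×10^8 = 5.26592×10^8 km.
Transfer-ellipse semi-major axis a_t = (r₁ + r₂)/2 = (2.67784×10^8 + 5.26592×10^8)/2 = 3.97188×10^8 km.
Circular speed at r = 2.67784×10^8 km: v_c = √(μ/r) = 22.261 km/s.
Transfer-orbit speed at the same r (vis-viva, a = a_t): v_t = √[μ(2/r − 1/a_t)] = 25.632 km/s.
Δv₁ = |v_t − v_c| = |25.632 − 22.261| = 3.371 km/s.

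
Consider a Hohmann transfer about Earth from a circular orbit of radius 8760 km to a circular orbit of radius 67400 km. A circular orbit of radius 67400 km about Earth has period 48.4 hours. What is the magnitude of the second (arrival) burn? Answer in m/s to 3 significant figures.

From Kepler's third law T² = 4π²r³/μ at r = 67400 km, T = 48.4 hours = 48.4 × 3600 s = 1.7424×10^5 s: μ = 4π²r³/T² = 3.98147×10^5 km³/s².
The Hohmann ellipse has a_t = (r₁ + r₂)/2 = 38080 km.
On the circular orbit at r = 67400 km, v_c = √(μ/r) = 2.4305 km/s.
Transfer-orbit speed at the same r (vis-viva, a = a_t): v_t = √[μ(2/r − 1/a_t)] = 1.1657 km/s.
Δv₂ = |v_t − v_c| = |1.1657 − 2.4305| = 1.265 km/s.

Δv₂ = 1260 m/s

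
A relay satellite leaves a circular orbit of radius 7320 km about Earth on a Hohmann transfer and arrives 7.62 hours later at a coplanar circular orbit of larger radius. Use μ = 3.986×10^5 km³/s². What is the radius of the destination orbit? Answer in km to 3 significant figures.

r₂ = 55100 km

Transfer time t = 7.62 hours = 27432 s, and t = π√(a_t³/μ).
So a_t = (μ t²/π²)^(1/3) = (3.986×10^5 × (27432)² / π²)^(1/3) = 31207 km.
Since a_t = (r₁ + r₂)/2, r₂ = 2a_t − r₁ = 2×31207 − 7320 = 55094 km.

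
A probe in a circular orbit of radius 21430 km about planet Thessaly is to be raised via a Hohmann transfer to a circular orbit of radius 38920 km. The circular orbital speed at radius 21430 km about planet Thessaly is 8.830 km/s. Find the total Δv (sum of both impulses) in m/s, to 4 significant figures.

Δv = 2229 m/s

From the circular-orbit relation v² = μ/r at r = 21430 km: μ = v²r = (8.830)² × 21430 = 1.67087×10^6 km³/s².
Semi-major axis of the transfer orbit: a_t = (21430 + 38920)/2 = 30175 km.
Circular speed at r₁: v₁ = √(μ/r₁) = √(1.67087×10^6/21430) = 8.83000 km/s.
On the transfer ellipse at r₁, vis-viva equation gives v_p = √[μ(2/r₁ − 1/a_t)] = 10.0282 km/s.
First burn Δv₁ = |v_p − v₁| = 1.1982 km/s.
At r₂, v₂ = √(μ/r₂) = 6.5522 km/s.
Transfer-orbit speed at r₂: v_a = √[μ(2/r₂ − 1/a_t)] = 5.5217 km/s.
Second burn Δv₂ = |v₂ − v_a| = 1.0305 km/s.
Δv = Δv₁ + Δv₂ = 1.1982 + 1.0305 = 2.229 km/s.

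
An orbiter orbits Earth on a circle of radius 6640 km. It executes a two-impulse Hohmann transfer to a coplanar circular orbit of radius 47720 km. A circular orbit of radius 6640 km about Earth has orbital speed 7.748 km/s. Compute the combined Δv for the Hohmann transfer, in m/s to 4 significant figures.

From the circular-orbit relation v² = μ/r at r = 6640 km: μ = v²r = (7.748)² × 6640 = 3.98609×10^5 km³/s².
Semi-major axis of the transfer orbit: a_t = (6640 + 47720)/2 = 27180 km.
At r₁ the circular-orbit speed is v₁ = √(μ/r₁) = 7.7480 km/s.
On the transfer ellipse at r₁, vis-viva gives v_p = √[μ(2/r₁ − 1/a_t)] = 10.266 km/s.
First burn Δv₁ = |v_p − v₁| = 2.518 km/s.
Circular speed at r₂: v₂ = √(μ/r₂) = 2.8902 km/s.
Transfer-orbit speed at r₂: v_a = √[μ(2/r₂ − 1/a_t)] = 1.4285 km/s.
Second burn Δv₂ = |v₂ − v_a| = 1.462 km/s.
Total Δv = Δv₁ + Δv₂ = 3.980 km/s.

Δv = 3980 m/s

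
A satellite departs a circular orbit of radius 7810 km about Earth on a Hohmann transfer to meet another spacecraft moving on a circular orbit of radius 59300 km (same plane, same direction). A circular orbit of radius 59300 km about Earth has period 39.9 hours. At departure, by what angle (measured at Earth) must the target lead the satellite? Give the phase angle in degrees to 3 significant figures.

From Kepler's third law T² = 4π²r³/μ at r = 59300 km, T = 39.9 hours = 39.9 × 3600 s = 1.4364×10^5 s: μ = 4π²r³/T² = 3.99000×10^5 km³/s².
Transfer-ellipse semi-major axis a_t = (r₁ + r₂)/2 = (7810 + 59300)/2 = 33555 km.
Transfer time t = π√(a_t³/μ) = 30570 s.
Target angular speed ω₂ = √(μ/r₂³) = 4.3743×10^-5 rad/s.
Angle swept by the target during transfer: ω₂·t = 1.3372 rad = 76.62°.
The satellite traverses 180° on the transfer ellipse, so the target must lead by 180° − 76.62° = 103°.

φ = 103°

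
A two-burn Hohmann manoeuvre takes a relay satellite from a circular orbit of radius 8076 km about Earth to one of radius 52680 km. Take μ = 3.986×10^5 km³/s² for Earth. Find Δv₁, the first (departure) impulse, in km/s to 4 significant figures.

Δv₁ = 2.226 km/s

The Hohmann ellipse has a_t = (r₁ + r₂)/2 = 30378 km.
On the circular orbit at r = 8076 km, v_c = √(μ/r) = 7.0254 km/s.
Transfer-orbit speed at the same r (vis-viva, a = a_t): v_t = √[μ(2/r − 1/a_t)] = 9.2515 km/s.
Δv₁ = |v_t − v_c| = |9.2515 − 7.0254| = 2.226 km/s.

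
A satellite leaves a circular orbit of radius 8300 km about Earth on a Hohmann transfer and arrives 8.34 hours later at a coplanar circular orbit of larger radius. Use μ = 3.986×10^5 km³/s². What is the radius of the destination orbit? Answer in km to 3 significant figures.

Transfer time t = 8.34 hours = 30024 s, and t = π√(a_t³/μ).
So a_t = (μ t²/π²)^(1/3) = (3.986×10^5 × (30024)² / π²)^(1/3) = 33143 km.
Since a_t = (r₁ + r₂)/2, r₂ = 2a_t − r₁ = 2×33143 − 8300 = 57986 km.

r₂ = 58000 km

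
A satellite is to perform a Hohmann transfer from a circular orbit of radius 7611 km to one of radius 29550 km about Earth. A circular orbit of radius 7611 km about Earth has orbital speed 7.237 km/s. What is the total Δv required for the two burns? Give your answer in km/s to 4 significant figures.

From the circular-orbit relation v² = μ/r at r = 7611 km: μ = v²r = (7.237)² × 7611 = 3.98620×10^5 km³/s².
The Hohmann ellipse has a_t = (r₁ + r₂)/2 = 18580.5 km.
Circular speed at r₁: v₁ = √(μ/r₁) = √(3.98620×10^5/7611) = 7.237 km/s.
Transfer-orbit speed at r₁ (v² = μ(2/r − 1/a)): v_p = √[μ(2/r₁ − 1/a_t)] = 9.127 km/s.
First burn Δv₁ = |v_p − v₁| = 1.890 km/s.
Circular speed at r₂: v₂ = √(μ/r₂) = 3.673 km/s.
Transfer-orbit speed at r₂: v_a = √[μ(2/r₂ − 1/a_t)] = 2.351 km/s.
Second burn Δv₂ = |v₂ − v_a| = 1.322 km/s.
Δv = Δv₁ + Δv₂ = 1.890 + 1.322 = 3.212 km/s.

Δv = 3.212 km/s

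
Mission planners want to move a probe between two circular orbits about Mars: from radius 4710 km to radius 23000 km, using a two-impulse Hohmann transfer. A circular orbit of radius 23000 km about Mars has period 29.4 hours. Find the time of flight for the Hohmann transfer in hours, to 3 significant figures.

From Kepler's third law T² = 4π²r³/μ at r = 23000 km, T = 29.4 hours = 29.4 × 3600 s = 1.0584×10^5 s: μ = 4π²r³/T² = 42878.9 km³/s².
The Hohmann ellipse has a_t = (r₁ + r₂)/2 = 13855 km.
Half the transfer-orbit period gives t = π√(a_t³/μ) = 24740 s.
Converting: 24740 s ÷ 3600 s/hour = 6.87 hours.

t = 6.87 hours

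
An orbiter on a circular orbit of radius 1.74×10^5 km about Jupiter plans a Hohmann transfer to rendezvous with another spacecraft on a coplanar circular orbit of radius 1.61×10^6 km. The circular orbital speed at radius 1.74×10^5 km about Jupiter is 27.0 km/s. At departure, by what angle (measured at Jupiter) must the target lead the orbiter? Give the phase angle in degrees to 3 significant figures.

From the circular-orbit relation v² = μ/r at r = 1.74×10^5 km: μ = v²r = (27.0)² × 1.74×10^5 = 1.26846×10^8 km³/s².
The Hohmann ellipse has a_t = (r₁ + r₂)/2 = 8.920×10^5 km.
The half-period of the transfer ellipse is t = π√(a_t³/μ) = 2.350×10^5 s.
The target's mean motion on its circular orbit is ω₂ = √(μ/r₂³) = 5.513×10^-6 rad/s.
Angle swept by the target during transfer: ω₂·t = 1.2956 rad = 74.23°.
The orbiter traverses 180° on the transfer ellipse, so the target must lead by 180° − 74.23° = 106°.

φ = 106°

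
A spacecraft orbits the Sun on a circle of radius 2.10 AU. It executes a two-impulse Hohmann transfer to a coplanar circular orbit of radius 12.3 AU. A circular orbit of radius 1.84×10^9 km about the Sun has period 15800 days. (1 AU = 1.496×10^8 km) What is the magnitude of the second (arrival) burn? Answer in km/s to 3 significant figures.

From Kepler's third law T² = 4π²r³/μ at r = 1.84×10^9 km, T = 15800 days = 15800 × 86400 s = 1.36512×10^9 s: μ = 4π²r³/T² = 1.31969×10^11 km³/s².
In km: r₁ = 2.10 × 1.496×10^8 = 3.1416×10^8 km; r₂ = 12.3 × 1.496×10^8 = 1.84008×10^9 km.
Semi-major axis of the transfer orbit: a_t = (3.1416×10^8 + 1.84008×10^9)/2 = 1.07712×10^9 km.
On the circular orbit at r = 1.84008×10^9 km, v_c = √(μ/r) = 8.469 km/s.
Transfer-orbit speed at the same r (vis-viva, a = a_t): v_t = √[μ(2/r − 1/a_t)] = 4.574 km/s.
Δv₂ = |v_t − v_c| = |4.574 − 8.469| = 3.895 km/s.

Δv₂ = 3.90 km/s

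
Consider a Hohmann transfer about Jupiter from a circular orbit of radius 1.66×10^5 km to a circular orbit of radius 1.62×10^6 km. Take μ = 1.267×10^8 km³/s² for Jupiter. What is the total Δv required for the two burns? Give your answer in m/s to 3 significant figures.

Δv = 14600 m/s

The Hohmann ellipse has a_t = (r₁ + r₂)/2 = 8.930×10^5 km.
Circular speed at r₁: v₁ = √(μ/r₁) = √(1.267×10^8/1.660×10^5) = 27.6270 km/s.
On the transfer ellipse at r₁, vis-viva gives v_p = √[μ(2/r₁ − 1/a_t)] = 37.2105 km/s.
First burn Δv₁ = |v_p − v₁| = 9.5835 km/s.
At r₂, v₂ = √(μ/r₂) = 8.8436 km/s.
Transfer-orbit speed at r₂: v_a = √[μ(2/r₂ − 1/a_t)] = 3.8129 km/s.
Second burn Δv₂ = |v₂ − v_a| = 5.0307 km/s.
Δv = Δv₁ + Δv₂ = 9.5835 + 5.0307 = 14.61 km/s.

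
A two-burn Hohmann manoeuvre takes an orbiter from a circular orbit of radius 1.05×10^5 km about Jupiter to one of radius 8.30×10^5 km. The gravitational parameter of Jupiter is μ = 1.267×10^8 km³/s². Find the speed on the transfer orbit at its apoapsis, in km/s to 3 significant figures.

The Hohmann ellipse has a_t = (r₁ + r₂)/2 = 4.675×10^5 km.
At apoapsis, r = 8.300×10^5 km.
Applying v² = μ(2/r − 1/a_t): v = 5.855 km/s.

v = 5.86 km/s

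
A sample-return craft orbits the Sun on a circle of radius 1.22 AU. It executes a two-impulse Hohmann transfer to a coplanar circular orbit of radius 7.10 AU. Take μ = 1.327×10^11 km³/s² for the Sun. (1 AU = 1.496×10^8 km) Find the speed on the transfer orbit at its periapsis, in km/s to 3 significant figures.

v = 35.2 km/s

In km: r₁ = 1.22 × 1.496×10^8 = 1.82512×10^8 km; r₂ = 7.10 × 1.496×10^8 = 1.06216×10^9 km.
Transfer-ellipse semi-major axis a_t = (r₁ + r₂)/2 = (1.82512×10^8 + 1.06216×10^9)/2 = 6.22336×10^8 km.
The periapsis of the transfer ellipse is at r = 1.82512×10^8 km.
Applying v² = μ(2/r − 1/a_t): v = 35.23 km/s.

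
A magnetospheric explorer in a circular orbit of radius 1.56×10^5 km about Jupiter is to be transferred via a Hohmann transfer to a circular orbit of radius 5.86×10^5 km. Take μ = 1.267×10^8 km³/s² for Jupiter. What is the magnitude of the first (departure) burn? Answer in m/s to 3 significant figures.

Δv₁ = 7320 m/s

Transfer-ellipse semi-major axis a_t = (r₁ + r₂)/2 = (1.560×10^5 + 5.860×10^5)/2 = 3.710×10^5 km.
Circular speed at r = 1.560×10^5 km: v_c = √(μ/r) = 28.499 km/s.
Vis-viva on the transfer ellipse at r = 1.560×10^5 km gives v_t = √[μ(2/r − 1/a_t)] = 35.817 km/s.
Δv₁ = |v_t − v_c| = |35.817 − 28.499| = 7.318 km/s.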